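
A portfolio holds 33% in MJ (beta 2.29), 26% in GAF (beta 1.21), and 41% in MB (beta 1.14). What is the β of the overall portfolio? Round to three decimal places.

β_P = Σ w_i β_i = 0.33×2.29 + 0.26×1.21 + 0.41×1.14 = 1.5377

1.538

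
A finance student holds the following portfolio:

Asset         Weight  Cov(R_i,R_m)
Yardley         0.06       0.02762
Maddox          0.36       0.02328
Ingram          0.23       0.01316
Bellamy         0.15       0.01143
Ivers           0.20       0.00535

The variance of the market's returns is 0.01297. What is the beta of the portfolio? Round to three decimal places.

1.222

β_Yardley = 0.02762 / 0.01297 = 2.1295
β_Maddox = 0.02328 / 0.01297 = 1.7949
β_Ingram = 0.01316 / 0.01297 = 1.0146
β_Bellamy = 0.01143 / 0.01297 = 0.8813
β_Ivers = 0.00535 / 0.01297 = 0.4125
β_P = Σ w_i β_i = 0.06×2.1295 + 0.36×1.7949 + 0.23×1.0146 + 0.15×0.8813 + 0.20×0.4125 = 1.2220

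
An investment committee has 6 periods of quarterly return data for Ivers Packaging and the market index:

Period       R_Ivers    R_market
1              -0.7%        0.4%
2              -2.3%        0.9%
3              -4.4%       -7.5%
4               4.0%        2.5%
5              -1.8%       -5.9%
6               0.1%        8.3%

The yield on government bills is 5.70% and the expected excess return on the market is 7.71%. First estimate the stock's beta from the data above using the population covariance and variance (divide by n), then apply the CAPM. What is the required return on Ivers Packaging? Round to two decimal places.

8.06%

Mean R_i = (-0.7 − 2.3 − 4.4 + 4.0 − 1.8 + 0.1) / 6 = -0.8500%
Mean R_m = (0.4 + 0.9 − 7.5 + 2.5 − 5.9 + 8.3) / 6 = -0.2167%
Σ(R_i − R̄_i)(R_m − R̄_m) = 50.9950  ⇒  Cov = 50.9950 / 6 = 8.4992
Σ(R_m − R̄_m)² = 166.8883  ⇒  Var(R_m) = 166.8883 / 6 = 27.8147
β = Cov / Var(R_m) = 8.4992 / 27.8147 = 0.3056
E(R) = R_f + β × MRP = 5.70% + 0.3056 × 7.71% = 8.06%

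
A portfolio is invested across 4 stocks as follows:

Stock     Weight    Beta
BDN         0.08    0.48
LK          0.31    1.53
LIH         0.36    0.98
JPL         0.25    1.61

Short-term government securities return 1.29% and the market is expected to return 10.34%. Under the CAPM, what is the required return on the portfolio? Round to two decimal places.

β_P = Σ w_i β_i = 0.08×0.48 + 0.31×1.53 + 0.36×0.98 + 0.25×1.61 = 1.2680
MRP = 10.34% − 1.29% = 9.05%
E(R_P) = R_f + β_P × MRP = 1.29% + 1.2680 × 9.05% = 12.77%

12.77%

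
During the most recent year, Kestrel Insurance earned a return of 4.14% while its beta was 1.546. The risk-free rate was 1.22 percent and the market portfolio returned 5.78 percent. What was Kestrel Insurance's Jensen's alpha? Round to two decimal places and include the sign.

Market excess return = 5.78% − 1.22% = 4.56%
CAPM benchmark = R_f + β(R_m − R_f) = 1.22% + 1.546 × 4.56% = 8.26976%
α = actual − benchmark = 4.14% − 8.26976% = -4.13%

-4.13%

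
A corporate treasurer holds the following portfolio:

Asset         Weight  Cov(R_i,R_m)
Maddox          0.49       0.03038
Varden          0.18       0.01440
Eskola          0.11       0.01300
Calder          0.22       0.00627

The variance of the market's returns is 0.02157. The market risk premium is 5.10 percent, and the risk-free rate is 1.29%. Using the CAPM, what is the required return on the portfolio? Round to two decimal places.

β_Maddox = 0.03038 / 0.02157 = 1.4084
β_Varden = 0.01440 / 0.02157 = 0.6676
β_Eskola = 0.01300 / 0.02157 = 0.6027
β_Calder = 0.00627 / 0.02157 = 0.2907
β_P = Σ w_i β_i = 0.49×1.4084 + 0.18×0.6676 + 0.11×0.6027 + 0.22×0.2907 = 0.9405
E(R_P) = R_f + β_P × MRP = 1.29% + 0.9405 × 5.10% = 6.09%

6.09%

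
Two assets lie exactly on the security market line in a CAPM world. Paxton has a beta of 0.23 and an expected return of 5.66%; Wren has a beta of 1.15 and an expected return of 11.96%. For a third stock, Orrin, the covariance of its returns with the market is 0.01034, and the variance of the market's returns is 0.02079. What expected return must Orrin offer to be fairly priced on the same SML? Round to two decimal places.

MRP = (11.96% − 5.66%) / (1.15 − 0.23) = 6.8478%
R_f = 5.66% − 0.23 × 6.8478% = 4.0850%
β_Orrin = Cov / Var(R_m) = 0.01034 / 0.02079 = 0.4974
E(R_Orrin) = R_f + β × MRP = 4.0850% + 0.4974 × 6.8478% = 7.49%

7.49%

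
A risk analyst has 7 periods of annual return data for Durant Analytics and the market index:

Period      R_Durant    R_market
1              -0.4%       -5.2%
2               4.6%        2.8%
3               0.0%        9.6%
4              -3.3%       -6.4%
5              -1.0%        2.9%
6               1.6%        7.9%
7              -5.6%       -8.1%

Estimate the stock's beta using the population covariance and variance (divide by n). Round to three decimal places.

Mean R_i = (-0.4 + 4.6 + 0.0 − 3.3 − 1.0 + 1.6 − 5.6) / 7 = -0.5857%
Mean R_m = (-5.2 + 2.8 + 9.6 − 6.4 + 2.9 + 7.9 − 8.1) / 7 = 0.5000%
Σ(R_i − R̄_i)(R_m − R̄_m) = 93.2300  ⇒  Cov = 93.2300 / 7 = 13.3186
Σ(R_m − R̄_m)² = 302.6800  ⇒  Var(R_m) = 302.6800 / 7 = 43.2400
β = Cov / Var(R_m) = 13.3186 / 43.2400 = 0.3080

0.308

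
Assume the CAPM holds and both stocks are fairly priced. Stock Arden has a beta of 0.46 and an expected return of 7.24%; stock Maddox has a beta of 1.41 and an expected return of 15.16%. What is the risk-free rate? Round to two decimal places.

3.41%

Both satisfy E(R) = R_f + β·MRP, so the slope of the SML is
MRP = (15.16% − 7.24%) / (1.41 − 0.46) = 7.92% / 0.95 = 8.3368%
R_f = E(R_Arden) − β_Arden·MRP = 7.24% − 0.46 × 8.3368% = 3.4051%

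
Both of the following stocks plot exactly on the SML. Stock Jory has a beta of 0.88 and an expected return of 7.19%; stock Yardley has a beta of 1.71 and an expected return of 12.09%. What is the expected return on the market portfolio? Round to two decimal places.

7.90%

Both satisfy E(R) = R_f + β·MRP, so the slope of the SML is
MRP = (12.09% − 7.19%) / (1.71 − 0.88) = 4.90% / 0.83 = 5.9036%
R_f = E(R_Jory) − β_Jory·MRP = 7.19% − 0.88 × 5.9036% = 1.9948%
E(R_m) = R_f + MRP = 1.9948% + 5.9036% = 7.90%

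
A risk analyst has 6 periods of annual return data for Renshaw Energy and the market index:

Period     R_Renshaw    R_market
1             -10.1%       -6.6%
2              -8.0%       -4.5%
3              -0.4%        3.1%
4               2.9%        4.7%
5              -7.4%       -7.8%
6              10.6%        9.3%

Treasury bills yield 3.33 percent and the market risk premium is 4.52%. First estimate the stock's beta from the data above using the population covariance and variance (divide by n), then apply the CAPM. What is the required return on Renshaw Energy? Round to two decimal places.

Mean R_i = (-10.1 − 8.0 − 0.4 + 2.9 − 7.4 + 10.6) / 6 = -2.0667%
Mean R_m = (-6.6 − 4.5 + 3.1 + 4.7 − 7.8 + 9.3) / 6 = -0.3000%
Σ(R_i − R̄_i)(R_m − R̄_m) = 267.6300  ⇒  Cov = 267.6300 / 6 = 44.6050
Σ(R_m − R̄_m)² = 242.3000  ⇒  Var(R_m) = 242.3000 / 6 = 40.3833
β = Cov / Var(R_m) = 44.6050 / 40.3833 = 1.1045
E(R) = R_f + β × MRP = 3.33% + 1.1045 × 4.52% = 8.32%

8.32%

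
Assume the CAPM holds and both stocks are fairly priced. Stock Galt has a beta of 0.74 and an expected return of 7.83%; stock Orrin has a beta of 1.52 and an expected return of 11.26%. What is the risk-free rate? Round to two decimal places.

4.58%

Both satisfy E(R) = R_f + β·MRP, so the slope of the SML is
MRP = (11.26% − 7.83%) / (1.52 − 0.74) = 3.43% / 0.78 = 4.3974%
R_f = E(R_Galt) − β_Galt·MRP = 7.83% − 0.74 × 4.3974% = 4.5759%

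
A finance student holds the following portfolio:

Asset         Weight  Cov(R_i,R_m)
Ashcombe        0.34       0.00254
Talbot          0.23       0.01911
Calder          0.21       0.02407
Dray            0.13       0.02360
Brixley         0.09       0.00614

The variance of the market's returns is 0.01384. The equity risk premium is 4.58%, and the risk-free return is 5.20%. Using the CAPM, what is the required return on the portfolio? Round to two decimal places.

9.81%

β_Ashcombe = 0.00254 / 0.01384 = 0.1835
β_Talbot = 0.01911 / 0.01384 = 1.3808
β_Calder = 0.02407 / 0.01384 = 1.7392
β_Dray = 0.02360 / 0.01384 = 1.7052
β_Brixley = 0.00614 / 0.01384 = 0.4436
β_P = Σ w_i β_i = 0.34×0.1835 + 0.23×1.3808 + 0.21×1.7392 + 0.13×1.7052 + 0.09×0.4436 = 1.0068
E(R_P) = R_f + β_P × MRP = 5.20% + 1.0068 × 4.58% = 9.81%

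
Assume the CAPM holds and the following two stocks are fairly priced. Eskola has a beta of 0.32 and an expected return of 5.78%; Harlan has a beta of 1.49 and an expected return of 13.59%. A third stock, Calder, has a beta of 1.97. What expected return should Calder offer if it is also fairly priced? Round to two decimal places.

MRP (SML slope) = (13.59% − 5.78%) / (1.49 − 0.32) = 7.81% / 1.17 = 6.6752%
R_f (intercept) = 5.78% − 0.32 × 6.6752% = 3.6439%
E(R_Calder) = R_f + β × MRP = 3.6439% + 1.97 × 6.6752% = 16.79%

16.79%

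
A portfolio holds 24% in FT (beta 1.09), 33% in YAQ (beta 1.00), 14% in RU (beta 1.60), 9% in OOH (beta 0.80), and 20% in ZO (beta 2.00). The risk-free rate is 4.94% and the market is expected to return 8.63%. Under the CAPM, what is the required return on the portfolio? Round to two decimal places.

β_P = Σ w_i β_i = 0.24×1.09 + 0.33×1.00 + 0.14×1.60 + 0.09×0.80 + 0.20×2.00 = 1.2876
MRP = 8.63% − 4.94% = 3.69%
E(R_P) = R_f + β_P × MRP = 4.94% + 1.2876 × 3.69% = 9.69%

9.69%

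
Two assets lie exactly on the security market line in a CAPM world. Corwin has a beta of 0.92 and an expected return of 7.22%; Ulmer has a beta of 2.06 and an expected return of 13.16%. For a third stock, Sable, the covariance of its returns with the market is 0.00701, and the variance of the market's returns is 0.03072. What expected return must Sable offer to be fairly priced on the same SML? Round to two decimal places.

MRP = (13.16% − 7.22%) / (2.06 − 0.92) = 5.2105%
R_f = 7.22% − 0.92 × 5.2105% = 2.4263%
β_Sable = Cov / Var(R_m) = 0.00701 / 0.03072 = 0.2282
E(R_Sable) = R_f + β × MRP = 2.4263% + 0.2282 × 5.2105% = 3.62%

3.62%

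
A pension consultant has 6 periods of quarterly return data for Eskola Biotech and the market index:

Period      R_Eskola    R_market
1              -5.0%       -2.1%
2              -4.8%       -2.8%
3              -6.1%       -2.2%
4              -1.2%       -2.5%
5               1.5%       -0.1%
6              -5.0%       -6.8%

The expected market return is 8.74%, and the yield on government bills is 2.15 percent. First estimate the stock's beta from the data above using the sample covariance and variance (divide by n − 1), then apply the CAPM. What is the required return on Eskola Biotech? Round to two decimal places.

Mean R_i = (-5.0 − 4.8 − 6.1 − 1.2 + 1.5 − 5.0) / 6 = -3.4333%
Mean R_m = (-2.1 − 2.8 − 2.2 − 2.5 − 0.1 − 6.8) / 6 = -2.7500%
Σ(R_i − R̄_i)(R_m − R̄_m) = 17.5600  ⇒  Cov = 17.5600 / 5 = 3.5120
Σ(R_m − R̄_m)² = 24.2150  ⇒  Var(R_m) = 24.2150 / 5 = 4.8430
β = Cov / Var(R_m) = 3.5120 / 4.8430 = 0.7252
MRP = 8.74% − 2.15% = 6.59%
E(R) = R_f + β × MRP = 2.15% + 0.7252 × 6.59% = 6.93%

6.93%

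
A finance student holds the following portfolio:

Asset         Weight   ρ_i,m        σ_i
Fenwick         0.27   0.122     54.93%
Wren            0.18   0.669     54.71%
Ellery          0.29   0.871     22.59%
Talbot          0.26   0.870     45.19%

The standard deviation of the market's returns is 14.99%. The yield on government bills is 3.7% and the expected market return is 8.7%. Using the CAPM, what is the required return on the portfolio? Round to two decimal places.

11.81%

β_Fenwick = 0.122 × 54.93% / 14.99% = 0.4471
β_Wren = 0.669 × 54.71% / 14.99% = 2.4417
β_Ellery = 0.871 × 22.59% / 14.99% = 1.3126
β_Talbot = 0.870 × 45.19% / 14.99% = 2.6228
β_P = Σ w_i β_i = 0.27×0.4471 + 0.18×2.4417 + 0.29×1.3126 + 0.26×2.6228 = 1.6228
MRP = 8.7% − 3.7% = 5.00%
E(R_P) = R_f + β_P × MRP = 3.7% + 1.6228 × 5.0% = 11.81%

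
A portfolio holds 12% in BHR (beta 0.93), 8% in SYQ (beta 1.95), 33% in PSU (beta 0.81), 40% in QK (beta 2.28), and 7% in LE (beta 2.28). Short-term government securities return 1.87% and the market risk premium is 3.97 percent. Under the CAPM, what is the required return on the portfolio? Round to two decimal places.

8.25%

β_P = Σ w_i β_i = 0.12×0.93 + 0.08×1.95 + 0.33×0.81 + 0.40×2.28 + 0.07×2.28 = 1.6065
E(R_P) = R_f + β_P × MRP = 1.87% + 1.6065 × 3.97% = 8.25%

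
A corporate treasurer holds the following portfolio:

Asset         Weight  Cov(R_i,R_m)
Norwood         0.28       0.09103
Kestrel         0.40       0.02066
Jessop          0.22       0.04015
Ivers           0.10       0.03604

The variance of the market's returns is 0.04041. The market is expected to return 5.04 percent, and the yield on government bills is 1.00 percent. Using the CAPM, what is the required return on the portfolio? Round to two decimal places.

5.62%

β_Norwood = 0.09103 / 0.04041 = 2.2527
β_Kestrel = 0.02066 / 0.04041 = 0.5113
β_Jessop = 0.04015 / 0.04041 = 0.9936
β_Ivers = 0.03604 / 0.04041 = 0.8919
β_P = Σ w_i β_i = 0.28×2.2527 + 0.40×0.5113 + 0.22×0.9936 + 0.10×0.8919 = 1.1431
MRP = 5.04% − 1.00% = 4.04%
E(R_P) = R_f + β_P × MRP = 1.00% + 1.1431 × 4.04% = 5.62%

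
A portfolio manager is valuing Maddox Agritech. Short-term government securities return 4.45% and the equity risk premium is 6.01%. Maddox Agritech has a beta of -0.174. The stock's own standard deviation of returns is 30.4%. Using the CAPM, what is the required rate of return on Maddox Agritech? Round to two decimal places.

3.40%

E(R) = R_f + β × MRP = 4.45% + -0.174 × 6.01% = 3.40%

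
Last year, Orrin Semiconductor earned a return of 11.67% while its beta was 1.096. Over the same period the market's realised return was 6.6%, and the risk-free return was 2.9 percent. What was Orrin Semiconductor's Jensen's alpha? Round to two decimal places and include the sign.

+4.71%

Market excess return = 6.6% − 2.9% = 3.70%
CAPM benchmark = R_f + β(R_m − R_f) = 2.9% + 1.096 × 3.7% = 6.9552%
α = actual − benchmark = 11.67% − 6.9552% = +4.71%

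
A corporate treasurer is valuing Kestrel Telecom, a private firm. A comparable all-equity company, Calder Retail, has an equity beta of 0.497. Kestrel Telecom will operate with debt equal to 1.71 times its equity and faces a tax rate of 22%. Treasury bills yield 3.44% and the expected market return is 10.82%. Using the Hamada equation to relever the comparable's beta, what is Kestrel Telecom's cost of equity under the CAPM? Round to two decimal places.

12.00%

β_L = β_U × [1 + (1 − t)(D/E)] = 0.497 × [1 + (1 − 0.22) × 1.71]
    = 0.497 × [1 + 0.78 × 1.71] = 0.497 × 2.3338 = 1.1599
MRP = 10.82% − 3.44% = 7.38%
E(R) = R_f + β_L × MRP = 3.44% + 1.1599 × 7.38% = 12.00%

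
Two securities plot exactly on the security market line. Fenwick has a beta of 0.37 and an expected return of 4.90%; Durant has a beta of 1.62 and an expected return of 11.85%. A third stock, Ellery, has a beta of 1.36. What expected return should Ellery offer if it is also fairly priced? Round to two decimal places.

10.40%

MRP (SML slope) = (11.85% − 4.90%) / (1.62 − 0.37) = 6.95% / 1.25 = 5.5600%
R_f (intercept) = 4.90% − 0.37 × 5.5600% = 2.8428%
E(R_Ellery) = R_f + β × MRP = 2.8428% + 1.36 × 5.5600% = 10.40%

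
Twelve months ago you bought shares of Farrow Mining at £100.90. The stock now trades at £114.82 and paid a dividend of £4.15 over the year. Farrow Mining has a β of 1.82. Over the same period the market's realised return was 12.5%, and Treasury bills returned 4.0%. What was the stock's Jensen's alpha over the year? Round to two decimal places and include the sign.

-1.56%

Realised HPR = (P1 + D1 − P0) / P0 = (114.82 + 4.15 − 100.90) / 100.90 = 18.07 / 100.90 = 17.9088%
MRP = 12.5% − 4.0% = 8.50%
CAPM required = R_f + β·MRP = 4.0% + 1.82 × 8.5% = 19.4700%
α = realised − required = 17.9088% − 19.4700% = -1.56%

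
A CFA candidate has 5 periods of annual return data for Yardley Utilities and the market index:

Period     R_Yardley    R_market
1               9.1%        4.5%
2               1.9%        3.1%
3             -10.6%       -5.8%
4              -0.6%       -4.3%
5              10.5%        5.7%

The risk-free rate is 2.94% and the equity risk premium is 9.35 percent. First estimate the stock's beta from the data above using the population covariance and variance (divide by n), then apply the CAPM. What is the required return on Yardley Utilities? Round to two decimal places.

16.59%

Mean R_i = (9.1 + 1.9 − 10.6 − 0.6 + 10.5) / 5 = 2.0600%
Mean R_m = (4.5 + 3.1 − 5.8 − 4.3 + 5.7) / 5 = 0.6400%
Σ(R_i − R̄_i)(R_m − R̄_m) = 164.1580  ⇒  Cov = 164.1580 / 5 = 32.8316
Σ(R_m − R̄_m)² = 112.4320  ⇒  Var(R_m) = 112.4320 / 5 = 22.4864
β = Cov / Var(R_m) = 32.8316 / 22.4864 = 1.4601
E(R) = R_f + β × MRP = 2.94% + 1.4601 × 9.35% = 16.59%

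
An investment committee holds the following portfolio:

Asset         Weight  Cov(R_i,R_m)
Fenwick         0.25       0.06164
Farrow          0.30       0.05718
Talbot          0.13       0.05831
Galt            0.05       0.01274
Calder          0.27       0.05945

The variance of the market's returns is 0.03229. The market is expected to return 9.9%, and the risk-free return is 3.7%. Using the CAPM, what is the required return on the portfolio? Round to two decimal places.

14.61%

β_Fenwick = 0.06164 / 0.03229 = 1.9090
β_Farrow = 0.05718 / 0.03229 = 1.7708
β_Talbot = 0.05831 / 0.03229 = 1.8058
β_Galt = 0.01274 / 0.03229 = 0.3945
β_Calder = 0.05945 / 0.03229 = 1.8411
β_P = Σ w_i β_i = 0.25×1.9090 + 0.30×1.7708 + 0.13×1.8058 + 0.05×0.3945 + 0.27×1.8411 = 1.7601
MRP = 9.9% − 3.7% = 6.20%
E(R_P) = R_f + β_P × MRP = 3.7% + 1.7601 × 6.2% = 14.61%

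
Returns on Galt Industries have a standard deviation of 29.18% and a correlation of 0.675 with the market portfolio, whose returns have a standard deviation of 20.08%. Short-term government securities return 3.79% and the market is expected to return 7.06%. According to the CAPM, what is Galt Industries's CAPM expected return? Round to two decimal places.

7.00%

β = ρ × σ_i / σ_m = 0.675 × 29.18% / 20.08% = 0.9809
MRP = 7.06% − 3.79% = 3.27%
E(R) = 3.79% + 0.9809 × 3.27% = 7.00%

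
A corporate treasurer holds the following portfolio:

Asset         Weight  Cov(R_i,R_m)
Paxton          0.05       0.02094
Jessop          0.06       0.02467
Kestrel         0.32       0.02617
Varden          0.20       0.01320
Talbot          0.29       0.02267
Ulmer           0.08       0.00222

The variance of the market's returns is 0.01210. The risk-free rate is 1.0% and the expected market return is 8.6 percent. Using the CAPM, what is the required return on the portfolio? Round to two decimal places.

β_Paxton = 0.02094 / 0.01210 = 1.7306
β_Jessop = 0.02467 / 0.01210 = 2.0388
β_Kestrel = 0.02617 / 0.01210 = 2.1628
β_Varden = 0.01320 / 0.01210 = 1.0909
β_Talbot = 0.02267 / 0.01210 = 1.8736
β_Ulmer = 0.00222 / 0.01210 = 0.1835
β_P = Σ w_i β_i = 0.05×1.7306 + 0.06×2.0388 + 0.32×2.1628 + 0.20×1.0909 + 0.29×1.8736 + 0.08×0.1835 = 1.6772
MRP = 8.6% − 1.0% = 7.60%
E(R_P) = R_f + β_P × MRP = 1.0% + 1.6772 × 7.6% = 13.75%

13.75%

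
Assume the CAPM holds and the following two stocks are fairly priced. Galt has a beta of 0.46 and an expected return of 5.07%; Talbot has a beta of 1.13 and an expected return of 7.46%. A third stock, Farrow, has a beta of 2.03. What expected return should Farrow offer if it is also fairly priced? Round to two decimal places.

MRP (SML slope) = (7.46% − 5.07%) / (1.13 − 0.46) = 2.39% / 0.67 = 3.5672%
R_f (intercept) = 5.07% − 0.46 × 3.5672% = 3.4291%
E(R_Farrow) = R_f + β × MRP = 3.4291% + 2.03 × 3.5672% = 10.67%

10.67%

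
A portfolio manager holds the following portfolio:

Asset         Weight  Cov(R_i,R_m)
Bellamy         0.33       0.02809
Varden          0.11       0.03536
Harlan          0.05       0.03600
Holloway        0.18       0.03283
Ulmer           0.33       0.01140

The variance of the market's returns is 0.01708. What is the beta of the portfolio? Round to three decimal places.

β_Bellamy = 0.02809 / 0.01708 = 1.6446
β_Varden = 0.03536 / 0.01708 = 2.0703
β_Harlan = 0.03600 / 0.01708 = 2.1077
β_Holloway = 0.03283 / 0.01708 = 1.9221
β_Ulmer = 0.01140 / 0.01708 = 0.6674
β_P = Σ w_i β_i = 0.33×1.6446 + 0.11×2.0703 + 0.05×2.1077 + 0.18×1.9221 + 0.33×0.6674 = 1.4421

1.442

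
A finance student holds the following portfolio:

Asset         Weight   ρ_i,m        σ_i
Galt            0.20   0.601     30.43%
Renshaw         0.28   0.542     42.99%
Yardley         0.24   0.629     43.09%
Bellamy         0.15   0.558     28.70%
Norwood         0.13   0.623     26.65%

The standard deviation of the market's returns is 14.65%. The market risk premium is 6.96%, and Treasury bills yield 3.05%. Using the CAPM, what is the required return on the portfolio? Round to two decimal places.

13.14%

β_Galt = 0.601 × 30.43% / 14.65% = 1.2484
β_Renshaw = 0.542 × 42.99% / 14.65% = 1.5905
β_Yardley = 0.629 × 43.09% / 14.65% = 1.8501
β_Bellamy = 0.558 × 28.70% / 14.65% = 1.0931
β_Norwood = 0.623 × 26.65% / 14.65% = 1.1333
β_P = Σ w_i β_i = 0.20×1.2484 + 0.28×1.5905 + 0.24×1.8501 + 0.15×1.0931 + 0.13×1.1333 = 1.4503
E(R_P) = R_f + β_P × MRP = 3.05% + 1.4503 × 6.96% = 13.14%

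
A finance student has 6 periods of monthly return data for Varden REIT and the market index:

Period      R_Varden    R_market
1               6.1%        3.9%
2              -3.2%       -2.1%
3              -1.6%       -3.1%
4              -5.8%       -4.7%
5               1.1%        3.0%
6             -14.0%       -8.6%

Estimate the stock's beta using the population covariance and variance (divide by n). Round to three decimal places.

1.366

Mean R_i = (6.1 − 3.2 − 1.6 − 5.8 + 1.1 − 14.0) / 6 = -2.9000%
Mean R_m = (3.9 − 2.1 − 3.1 − 4.7 + 3.0 − 8.6) / 6 = -1.9333%
Σ(R_i − R̄_i)(R_m − R̄_m) = 152.7900  ⇒  Cov = 152.7900 / 6 = 25.4650
Σ(R_m − R̄_m)² = 111.8533  ⇒  Var(R_m) = 111.8533 / 6 = 18.6422
β = Cov / Var(R_m) = 25.4650 / 18.6422 = 1.3660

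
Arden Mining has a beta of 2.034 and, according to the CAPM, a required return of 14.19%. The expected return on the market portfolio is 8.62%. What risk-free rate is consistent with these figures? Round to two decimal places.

3.23%

E(R) = R_f + β(E(R_m) − R_f) = R_f(1 − β) + β·E(R_m)
14.19% = R_f × (1 − 2.034) + 2.034 × 8.62%
14.19% = R_f × -1.034 + 17.53308%
R_f = (14.19% − 17.53308%) / -1.034 = 3.23%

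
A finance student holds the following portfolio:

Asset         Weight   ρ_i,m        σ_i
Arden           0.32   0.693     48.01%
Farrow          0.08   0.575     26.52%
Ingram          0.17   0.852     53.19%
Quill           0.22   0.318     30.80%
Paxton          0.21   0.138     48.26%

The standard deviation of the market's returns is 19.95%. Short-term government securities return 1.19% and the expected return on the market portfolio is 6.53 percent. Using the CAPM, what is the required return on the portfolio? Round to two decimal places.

7.38%

β_Arden = 0.693 × 48.01% / 19.95% = 1.6677
β_Farrow = 0.575 × 26.52% / 19.95% = 0.7644
β_Ingram = 0.852 × 53.19% / 19.95% = 2.2716
β_Quill = 0.318 × 30.80% / 19.95% = 0.4909
β_Paxton = 0.138 × 48.26% / 19.95% = 0.3338
β_P = Σ w_i β_i = 0.32×1.6677 + 0.08×0.7644 + 0.17×2.2716 + 0.22×0.4909 + 0.21×0.3338 = 1.1591
MRP = 6.53% − 1.19% = 5.34%
E(R_P) = R_f + β_P × MRP = 1.19% + 1.1591 × 5.34% = 7.38%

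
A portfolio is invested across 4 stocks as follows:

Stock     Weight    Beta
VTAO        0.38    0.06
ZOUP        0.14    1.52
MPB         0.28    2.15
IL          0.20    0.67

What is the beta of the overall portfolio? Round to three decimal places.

0.972

β_P = Σ w_i β_i = 0.38×0.06 + 0.14×1.52 + 0.28×2.15 + 0.20×0.67 = 0.9716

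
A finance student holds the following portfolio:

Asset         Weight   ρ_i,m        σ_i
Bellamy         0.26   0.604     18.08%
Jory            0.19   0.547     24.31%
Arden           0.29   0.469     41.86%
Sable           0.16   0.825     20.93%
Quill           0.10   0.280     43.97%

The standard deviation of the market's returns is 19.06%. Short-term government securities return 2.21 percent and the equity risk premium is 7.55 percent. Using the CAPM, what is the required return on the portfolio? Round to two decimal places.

β_Bellamy = 0.604 × 18.08% / 19.06% = 0.5729
β_Jory = 0.547 × 24.31% / 19.06% = 0.6977
β_Arden = 0.469 × 41.86% / 19.06% = 1.0300
β_Sable = 0.825 × 20.93% / 19.06% = 0.9059
β_Quill = 0.280 × 43.97% / 19.06% = 0.6459
β_P = Σ w_i β_i = 0.26×0.5729 + 0.19×0.6977 + 0.29×1.0300 + 0.16×0.9059 + 0.10×0.6459 = 0.7898
E(R_P) = R_f + β_P × MRP = 2.21% + 0.7898 × 7.55% = 8.17%

8.17%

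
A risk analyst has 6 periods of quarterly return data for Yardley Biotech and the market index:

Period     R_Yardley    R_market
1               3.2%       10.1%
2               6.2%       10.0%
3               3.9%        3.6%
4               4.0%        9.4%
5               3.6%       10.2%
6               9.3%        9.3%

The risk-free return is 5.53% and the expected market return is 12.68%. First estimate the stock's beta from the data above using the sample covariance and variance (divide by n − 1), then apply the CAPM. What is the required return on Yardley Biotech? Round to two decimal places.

6.49%

Mean R_i = (3.2 + 6.2 + 3.9 + 4.0 + 3.6 + 9.3) / 6 = 5.0333%
Mean R_m = (10.1 + 10.0 + 3.6 + 9.4 + 10.2 + 9.3) / 6 = 8.7667%
Σ(R_i − R̄_i)(R_m − R̄_m) = 4.4167  ⇒  Cov = 4.4167 / 5 = 0.8833
Σ(R_m − R̄_m)² = 32.7333  ⇒  Var(R_m) = 32.7333 / 5 = 6.5467
β = Cov / Var(R_m) = 0.8833 / 6.5467 = 0.1349
MRP = 12.68% − 5.53% = 7.15%
E(R) = R_f + β × MRP = 5.53% + 0.1349 × 7.15% = 6.49%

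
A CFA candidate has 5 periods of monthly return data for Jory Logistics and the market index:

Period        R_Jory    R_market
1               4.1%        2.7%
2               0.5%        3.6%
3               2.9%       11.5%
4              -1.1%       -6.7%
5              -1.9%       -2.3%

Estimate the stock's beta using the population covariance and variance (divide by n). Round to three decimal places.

Mean R_i = (4.1 + 0.5 + 2.9 − 1.1 − 1.9) / 5 = 0.9000%
Mean R_m = (2.7 + 3.6 + 11.5 − 6.7 − 2.3) / 5 = 1.7600%
Σ(R_i − R̄_i)(R_m − R̄_m) = 50.0400  ⇒  Cov = 50.0400 / 5 = 10.0080
Σ(R_m − R̄_m)² = 187.1920  ⇒  Var(R_m) = 187.1920 / 5 = 37.4384
β = Cov / Var(R_m) = 10.0080 / 37.4384 = 0.2673

0.267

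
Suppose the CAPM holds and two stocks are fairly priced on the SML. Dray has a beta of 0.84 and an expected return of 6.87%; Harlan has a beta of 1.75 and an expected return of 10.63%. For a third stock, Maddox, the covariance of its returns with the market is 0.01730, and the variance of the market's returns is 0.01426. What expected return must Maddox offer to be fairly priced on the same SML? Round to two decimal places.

MRP = (10.63% − 6.87%) / (1.75 − 0.84) = 4.1319%
R_f = 6.87% − 0.84 × 4.1319% = 3.3992%
β_Maddox = Cov / Var(R_m) = 0.01730 / 0.01426 = 1.2132
E(R_Maddox) = R_f + β × MRP = 3.3992% + 1.2132 × 4.1319% = 8.41%

8.41%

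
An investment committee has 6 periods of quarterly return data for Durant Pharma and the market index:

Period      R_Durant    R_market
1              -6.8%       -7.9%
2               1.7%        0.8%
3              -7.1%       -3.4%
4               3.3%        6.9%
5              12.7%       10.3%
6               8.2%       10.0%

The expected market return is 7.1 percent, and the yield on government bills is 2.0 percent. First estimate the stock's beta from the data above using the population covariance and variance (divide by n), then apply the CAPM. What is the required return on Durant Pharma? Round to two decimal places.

7.09%

Mean R_i = (-6.8 + 1.7 − 7.1 + 3.3 + 12.7 + 8.2) / 6 = 2.0000%
Mean R_m = (-7.9 + 0.8 − 3.4 + 6.9 + 10.3 + 10.0) / 6 = 2.7833%
Σ(R_i − R̄_i)(R_m − R̄_m) = 281.4000  ⇒  Cov = 281.4000 / 6 = 46.9000
Σ(R_m − R̄_m)² = 281.8283  ⇒  Var(R_m) = 281.8283 / 6 = 46.9714
β = Cov / Var(R_m) = 46.9000 / 46.9714 = 0.9985
MRP = 7.1% − 2.0% = 5.10%
E(R) = R_f + β × MRP = 2.0% + 0.9985 × 5.1% = 7.09%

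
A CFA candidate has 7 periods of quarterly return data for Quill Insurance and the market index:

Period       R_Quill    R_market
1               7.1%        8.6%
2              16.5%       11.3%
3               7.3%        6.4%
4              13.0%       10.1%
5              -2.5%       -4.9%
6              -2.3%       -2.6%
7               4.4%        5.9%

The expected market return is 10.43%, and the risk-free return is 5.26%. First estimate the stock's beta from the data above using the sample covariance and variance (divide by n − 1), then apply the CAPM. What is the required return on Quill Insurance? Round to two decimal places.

10.78%

Mean R_i = (7.1 + 16.5 + 7.3 + 13.0 − 2.5 − 2.3 + 4.4) / 7 = 6.2143%
Mean R_m = (8.6 + 11.3 + 6.4 + 10.1 − 4.9 − 2.6 + 5.9) / 7 = 4.9714%
Σ(R_i − R̄_i)(R_m − R̄_m) = 253.4629  ⇒  Cov = 253.4629 / 6 = 42.2438
Σ(R_m − R̄_m)² = 237.1943  ⇒  Var(R_m) = 237.1943 / 6 = 39.5324
β = Cov / Var(R_m) = 42.2438 / 39.5324 = 1.0686
MRP = 10.43% − 5.26% = 5.17%
E(R) = R_f + β × MRP = 5.26% + 1.0686 × 5.17% = 10.78%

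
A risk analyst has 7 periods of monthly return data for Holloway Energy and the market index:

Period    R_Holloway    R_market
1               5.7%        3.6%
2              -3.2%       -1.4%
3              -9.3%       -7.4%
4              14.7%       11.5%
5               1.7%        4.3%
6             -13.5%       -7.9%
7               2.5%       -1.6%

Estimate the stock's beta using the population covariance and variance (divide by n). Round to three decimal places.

Mean R_i = (5.7 − 3.2 − 9.3 + 14.7 + 1.7 − 13.5 + 2.5) / 7 = -0.2000%
Mean R_m = (3.6 − 1.4 − 7.4 + 11.5 + 4.3 − 7.9 − 1.6) / 7 = 0.1571%
Σ(R_i − R̄_i)(R_m − R̄_m) = 373.0500  ⇒  Cov = 373.0500 / 7 = 53.2929
Σ(R_m − R̄_m)² = 285.2171  ⇒  Var(R_m) = 285.2171 / 7 = 40.7453
β = Cov / Var(R_m) = 53.2929 / 40.7453 = 1.3080

1.308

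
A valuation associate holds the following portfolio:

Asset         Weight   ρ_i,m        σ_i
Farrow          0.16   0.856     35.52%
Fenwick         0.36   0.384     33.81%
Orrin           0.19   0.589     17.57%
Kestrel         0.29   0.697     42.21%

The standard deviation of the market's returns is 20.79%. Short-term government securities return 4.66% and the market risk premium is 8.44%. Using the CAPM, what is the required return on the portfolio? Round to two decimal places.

12.79%

β_Farrow = 0.856 × 35.52% / 20.79% = 1.4625
β_Fenwick = 0.384 × 33.81% / 20.79% = 0.6245
β_Orrin = 0.589 × 17.57% / 20.79% = 0.4978
β_Kestrel = 0.697 × 42.21% / 20.79% = 1.4151
β_P = Σ w_i β_i = 0.16×1.4625 + 0.36×0.6245 + 0.19×0.4978 + 0.29×1.4151 = 0.9638
E(R_P) = R_f + β_P × MRP = 4.66% + 0.9638 × 8.44% = 12.79%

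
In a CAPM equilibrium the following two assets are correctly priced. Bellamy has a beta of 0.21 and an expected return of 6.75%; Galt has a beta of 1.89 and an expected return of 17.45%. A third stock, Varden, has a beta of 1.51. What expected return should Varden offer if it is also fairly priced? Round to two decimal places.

MRP (SML slope) = (17.45% − 6.75%) / (1.89 − 0.21) = 10.70% / 1.68 = 6.3690%
R_f (intercept) = 6.75% − 0.21 × 6.3690% = 5.4125%
E(R_Varden) = R_f + β × MRP = 5.4125% + 1.51 × 6.3690% = 15.03%

15.03%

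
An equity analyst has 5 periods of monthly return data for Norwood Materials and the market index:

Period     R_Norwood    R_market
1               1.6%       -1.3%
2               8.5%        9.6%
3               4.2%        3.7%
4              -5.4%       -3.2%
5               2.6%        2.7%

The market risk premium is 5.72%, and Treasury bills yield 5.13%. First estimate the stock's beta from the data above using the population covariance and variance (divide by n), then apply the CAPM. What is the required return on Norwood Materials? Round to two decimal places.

Mean R_i = (1.6 + 8.5 + 4.2 − 5.4 + 2.6) / 5 = 2.3000%
Mean R_m = (-1.3 + 9.6 + 3.7 − 3.2 + 2.7) / 5 = 2.3000%
Σ(R_i − R̄_i)(R_m − R̄_m) = 92.9100  ⇒  Cov = 92.9100 / 5 = 18.5820
Σ(R_m − R̄_m)² = 98.6200  ⇒  Var(R_m) = 98.6200 / 5 = 19.7240
β = Cov / Var(R_m) = 18.5820 / 19.7240 = 0.9421
E(R) = R_f + β × MRP = 5.13% + 0.9421 × 5.72% = 10.52%

10.52%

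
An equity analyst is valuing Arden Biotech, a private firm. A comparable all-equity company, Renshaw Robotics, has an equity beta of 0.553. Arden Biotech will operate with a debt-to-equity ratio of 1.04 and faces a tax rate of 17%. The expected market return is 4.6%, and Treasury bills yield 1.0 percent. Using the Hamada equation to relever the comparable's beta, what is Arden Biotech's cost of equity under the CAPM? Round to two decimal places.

4.71%

β_L = β_U × [1 + (1 − t)(D/E)] = 0.553 × [1 + (1 − 0.17) × 1.04]
    = 0.553 × [1 + 0.83 × 1.04] = 0.553 × 1.8632 = 1.0303
MRP = 4.6% − 1.0% = 3.60%
E(R) = R_f + β_L × MRP = 1.0% + 1.0303 × 3.6% = 4.71%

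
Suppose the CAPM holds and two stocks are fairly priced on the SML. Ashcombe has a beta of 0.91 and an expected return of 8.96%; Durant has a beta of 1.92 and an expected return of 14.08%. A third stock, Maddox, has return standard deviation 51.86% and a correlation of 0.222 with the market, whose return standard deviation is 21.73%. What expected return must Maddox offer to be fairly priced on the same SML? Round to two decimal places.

MRP = (14.08% − 8.96%) / (1.92 − 0.91) = 5.0693%
R_f = 8.96% − 0.91 × 5.0693% = 4.3469%
β_Maddox = ρ·σ_i/σ_m = 0.222 × 51.86 / 21.73 = 0.5298
E(R_Maddox) = R_f + β × MRP = 4.3469% + 0.5298 × 5.0693% = 7.03%

7.03%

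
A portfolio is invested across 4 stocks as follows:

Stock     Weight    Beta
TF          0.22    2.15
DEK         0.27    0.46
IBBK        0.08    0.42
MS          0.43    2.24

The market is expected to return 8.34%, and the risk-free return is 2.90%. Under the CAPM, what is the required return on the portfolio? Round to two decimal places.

β_P = Σ w_i β_i = 0.22×2.15 + 0.27×0.46 + 0.08×0.42 + 0.43×2.24 = 1.5940
MRP = 8.34% − 2.90% = 5.44%
E(R_P) = R_f + β_P × MRP = 2.90% + 1.5940 × 5.44% = 11.57%

11.57%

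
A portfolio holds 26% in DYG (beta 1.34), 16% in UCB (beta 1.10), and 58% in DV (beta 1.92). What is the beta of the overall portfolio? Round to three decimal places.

β_P = Σ w_i β_i = 0.26×1.34 + 0.16×1.10 + 0.58×1.92 = 1.6380

1.638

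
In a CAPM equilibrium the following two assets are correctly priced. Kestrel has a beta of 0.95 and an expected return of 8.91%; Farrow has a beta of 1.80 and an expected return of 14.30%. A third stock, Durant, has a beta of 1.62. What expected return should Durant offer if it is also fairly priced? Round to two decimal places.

MRP (SML slope) = (14.30% − 8.91%) / (1.80 − 0.95) = 5.39% / 0.85 = 6.3412%
R_f (intercept) = 8.91% − 0.95 × 6.3412% = 2.8859%
E(R_Durant) = R_f + β × MRP = 2.8859% + 1.62 × 6.3412% = 13.16%

13.16%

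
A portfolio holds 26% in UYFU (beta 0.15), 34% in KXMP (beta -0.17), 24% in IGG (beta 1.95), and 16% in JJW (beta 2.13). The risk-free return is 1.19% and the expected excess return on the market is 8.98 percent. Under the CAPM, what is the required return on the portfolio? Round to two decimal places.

β_P = Σ w_i β_i = 0.26×0.15 + 0.34×-0.17 + 0.24×1.95 + 0.16×2.13 = 0.7900
E(R_P) = R_f + β_P × MRP = 1.19% + 0.7900 × 8.98% = 8.28%

8.28%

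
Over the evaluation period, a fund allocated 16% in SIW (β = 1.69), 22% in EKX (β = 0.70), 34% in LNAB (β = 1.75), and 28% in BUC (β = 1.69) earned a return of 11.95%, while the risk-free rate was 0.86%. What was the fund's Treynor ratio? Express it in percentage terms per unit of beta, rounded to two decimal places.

β_P = 0.16×1.69 + 0.22×0.70 + 0.34×1.75 + 0.28×1.69 = 1.4926
Treynor = (R_P − R_f) / β_P = (11.95% − 0.86%) / 1.4926 = 11.09% / 1.4926 = 7.43%

7.43%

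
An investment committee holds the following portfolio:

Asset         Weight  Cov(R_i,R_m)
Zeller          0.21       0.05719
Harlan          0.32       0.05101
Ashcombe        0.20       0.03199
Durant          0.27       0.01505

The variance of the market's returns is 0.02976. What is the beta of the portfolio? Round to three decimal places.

1.304

β_Zeller = 0.05719 / 0.02976 = 1.9217
β_Harlan = 0.05101 / 0.02976 = 1.7140
β_Ashcombe = 0.03199 / 0.02976 = 1.0749
β_Durant = 0.01505 / 0.02976 = 0.5057
β_P = Σ w_i β_i = 0.21×1.9217 + 0.32×1.7140 + 0.20×1.0749 + 0.27×0.5057 = 1.3036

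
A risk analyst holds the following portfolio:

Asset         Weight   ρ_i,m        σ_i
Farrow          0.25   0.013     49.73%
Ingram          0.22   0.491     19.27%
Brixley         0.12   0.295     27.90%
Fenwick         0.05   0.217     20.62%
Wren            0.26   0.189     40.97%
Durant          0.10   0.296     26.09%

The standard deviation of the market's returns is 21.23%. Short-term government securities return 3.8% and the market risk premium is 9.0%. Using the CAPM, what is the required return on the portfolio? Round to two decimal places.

6.45%

β_Farrow = 0.013 × 49.73% / 21.23% = 0.0305
β_Ingram = 0.491 × 19.27% / 21.23% = 0.4457
β_Brixley = 0.295 × 27.90% / 21.23% = 0.3877
β_Fenwick = 0.217 × 20.62% / 21.23% = 0.2108
β_Wren = 0.189 × 40.97% / 21.23% = 0.3647
β_Durant = 0.296 × 26.09% / 21.23% = 0.3638
β_P = Σ w_i β_i = 0.25×0.0305 + 0.22×0.4457 + 0.12×0.3877 + 0.05×0.2108 + 0.26×0.3647 + 0.10×0.3638 = 0.2939
E(R_P) = R_f + β_P × MRP = 3.8% + 0.2939 × 9.0% = 6.45%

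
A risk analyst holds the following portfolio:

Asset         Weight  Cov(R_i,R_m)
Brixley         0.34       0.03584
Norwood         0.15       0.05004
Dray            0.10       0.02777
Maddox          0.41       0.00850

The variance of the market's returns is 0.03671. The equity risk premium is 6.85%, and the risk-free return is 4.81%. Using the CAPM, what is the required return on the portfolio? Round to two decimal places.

β_Brixley = 0.03584 / 0.03671 = 0.9763
β_Norwood = 0.05004 / 0.03671 = 1.3631
β_Dray = 0.02777 / 0.03671 = 0.7565
β_Maddox = 0.00850 / 0.03671 = 0.2315
β_P = Σ w_i β_i = 0.34×0.9763 + 0.15×1.3631 + 0.10×0.7565 + 0.41×0.2315 = 0.7070
E(R_P) = R_f + β_P × MRP = 4.81% + 0.7070 × 6.85% = 9.65%

9.65%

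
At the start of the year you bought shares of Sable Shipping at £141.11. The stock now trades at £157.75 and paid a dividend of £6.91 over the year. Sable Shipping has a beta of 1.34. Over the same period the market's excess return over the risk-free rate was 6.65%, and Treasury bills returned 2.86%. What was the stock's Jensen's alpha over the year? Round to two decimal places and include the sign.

+4.92%

Realised HPR = (P1 + D1 − P0) / P0 = (157.75 + 6.91 − 141.11) / 141.11 = 23.55 / 141.11 = 16.6891%
CAPM required = R_f + β·MRP = 2.86% + 1.34 × 6.65% = 11.7710%
α = realised − required = 16.6891% − 11.7710% = +4.92%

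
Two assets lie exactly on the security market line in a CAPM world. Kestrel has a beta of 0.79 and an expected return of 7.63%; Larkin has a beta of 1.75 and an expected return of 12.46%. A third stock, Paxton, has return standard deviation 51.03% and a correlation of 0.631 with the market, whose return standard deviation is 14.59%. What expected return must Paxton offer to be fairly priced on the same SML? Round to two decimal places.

MRP = (12.46% − 7.63%) / (1.75 − 0.79) = 5.0313%
R_f = 7.63% − 0.79 × 5.0313% = 3.6553%
β_Paxton = ρ·σ_i/σ_m = 0.631 × 51.03 / 14.59 = 2.2070
E(R_Paxton) = R_f + β × MRP = 3.6553% + 2.2070 × 5.0313% = 14.76%

14.76%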